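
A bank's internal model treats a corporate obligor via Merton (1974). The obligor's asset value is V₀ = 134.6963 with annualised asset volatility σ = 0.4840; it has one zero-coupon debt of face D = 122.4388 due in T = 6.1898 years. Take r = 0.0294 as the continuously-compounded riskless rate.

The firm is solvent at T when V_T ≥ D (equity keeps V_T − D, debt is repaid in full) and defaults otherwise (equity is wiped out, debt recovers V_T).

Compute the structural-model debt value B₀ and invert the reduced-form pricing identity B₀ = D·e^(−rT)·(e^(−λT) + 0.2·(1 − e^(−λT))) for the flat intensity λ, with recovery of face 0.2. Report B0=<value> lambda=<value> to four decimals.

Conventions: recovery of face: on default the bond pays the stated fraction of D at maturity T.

Apply the equity-as-call identities (strike 122.4388, horizon 6.1898 years):
d₁ = [ln(V₀/D) + (r + σ²/2)T] / (σ√T)
   = [ln(134.6963/122.4388) + (0.0294 + 0.5·0.4840²)·6.1898] / (0.4840·√6.1898)
   = [0.095411 + 0.906979] / 1.204159 = 0.832440
d₂ = d₁ − σ√T = 0.832440 − 1.204159 = -0.371718
N(d₁) = 0.797420,  N(d₂) = 0.355051,  e^(−rT) = 0.833618
E₀ = V₀·N(d₁) − D·e^(−rT)·N(d₂)
   = 134.6963·0.797420 − 122.4388·0.833618·0.355051 = 71.170406
B₀ = V₀ − E₀ = 134.6963 − 71.170406 = 63.525894
e^(−λT) = (B₀·e^(rT)/D − 0.2)/(1 − 0.2) = (63.5259·1.199590/122.4388 − 0.2)/0.8 = 0.52799129
λ = −ln(0.52799129)/6.1898 = 0.103182

B0=63.5259 lambda=0.1032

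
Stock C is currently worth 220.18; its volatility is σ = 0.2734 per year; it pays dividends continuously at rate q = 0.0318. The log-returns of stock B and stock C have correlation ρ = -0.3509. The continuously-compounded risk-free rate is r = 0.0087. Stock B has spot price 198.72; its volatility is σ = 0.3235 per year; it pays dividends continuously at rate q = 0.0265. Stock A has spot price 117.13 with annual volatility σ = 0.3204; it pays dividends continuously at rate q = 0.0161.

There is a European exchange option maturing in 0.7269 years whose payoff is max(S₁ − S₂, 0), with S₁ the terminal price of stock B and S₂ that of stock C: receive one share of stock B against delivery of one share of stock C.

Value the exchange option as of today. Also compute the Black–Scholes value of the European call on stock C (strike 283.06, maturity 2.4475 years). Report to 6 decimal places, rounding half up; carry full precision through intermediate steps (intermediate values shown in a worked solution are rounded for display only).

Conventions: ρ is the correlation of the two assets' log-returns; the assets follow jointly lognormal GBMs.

σ_eff = √(σ₁² + σ₂² − 2ρσ₁σ₂) = √(0.3235² + 0.2734² − 2·-0.3509·0.3235·0.2734) = 0.491396
d₁ = (ln(S₁/S₂) + (q₂ − q₁ + σ_eff²/2)T) / (σ_eff√T) = (ln(198.72/220.18) + (0.0318 − 0.0265 + 0.120735)·0.7269) / 0.418957 = -0.026097
d₂ = d₁ − σ_eff√T = -0.026097 − 0.418957 = -0.445054
N(d₁) = 0.489590,  N(d₂) = 0.328140
V = S₁·e^{−q₁T}·N(d₁) − S₂·e^{−q₂T}·N(d₂) = 95.435135 − 70.599008 = 24.836127
[vanilla: stock C call K=283.06]
σ√T = 0.2734·√2.4475 = 0.427720
d₁ = (ln(S/K) + (r−q+σ²/2)T) / (σ√T) = (ln(220.18/283.06) + (0.0087−0.0318+0.2734²/2)·2.4475) / 0.427720 = (-0.251213 + 0.034935) / 0.427720 = -0.505654
d₂ = d₁ − σ√T = -0.505654 − 0.427720 = -0.933374
e^{−rT} = 0.978932
e^{−qT} = 0.925121
N(d₁) = 0.306550,  N(d₂) = 0.175313
price = S·e^{−qT}·N(d₁) − K·e^{−rT}·N(d₂) = 62.442113 − 48.578723 = 13.863390

exchange price = 24.836127
price(stock C call K=283.06) = 13.863390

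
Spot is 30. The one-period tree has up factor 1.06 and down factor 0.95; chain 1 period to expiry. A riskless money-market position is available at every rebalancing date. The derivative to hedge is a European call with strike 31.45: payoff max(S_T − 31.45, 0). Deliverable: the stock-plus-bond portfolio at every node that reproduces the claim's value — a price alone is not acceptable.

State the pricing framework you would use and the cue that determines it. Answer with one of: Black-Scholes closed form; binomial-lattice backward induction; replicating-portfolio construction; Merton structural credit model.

Key observation: what is demanded is not a single number but the (Δ, B) position at each node of the 1.06/0.95 tree starting at 30; constructing those positions is the replicating-portfolio method.

framework: replicating-portfolio construction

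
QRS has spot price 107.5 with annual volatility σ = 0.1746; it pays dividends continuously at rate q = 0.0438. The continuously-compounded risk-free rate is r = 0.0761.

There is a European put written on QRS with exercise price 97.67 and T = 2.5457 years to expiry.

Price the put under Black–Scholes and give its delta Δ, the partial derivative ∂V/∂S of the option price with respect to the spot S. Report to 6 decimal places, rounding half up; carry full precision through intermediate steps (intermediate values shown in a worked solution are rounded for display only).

σ√T = 0.1746·√2.5457 = 0.278579
d₁ = (ln(S/K) + (r−q+σ²/2)T) / (σ√T) = (ln(107.5/97.67) + (0.0761−0.0438+0.1746²/2)·2.5457) / 0.278579 = (0.095896 + 0.121029) / 0.278579 = 0.778687
d₂ = d₁ − σ√T = 0.778687 − 0.278579 = 0.500108
e^{−rT} = 0.823882
e^{−qT} = 0.894490
N(−d₁) = 0.218082,  N(−d₂) = 0.308499
Put price V = K·e^{−rT}·N(−d₂) − S·e^{−qT}·N(−d₁) = 24.824510 − 20.970266 = 3.854244
Δ = −e^{−qT}·N(−d₁) = -0.195072

price = 3.854244
Δ = -0.195072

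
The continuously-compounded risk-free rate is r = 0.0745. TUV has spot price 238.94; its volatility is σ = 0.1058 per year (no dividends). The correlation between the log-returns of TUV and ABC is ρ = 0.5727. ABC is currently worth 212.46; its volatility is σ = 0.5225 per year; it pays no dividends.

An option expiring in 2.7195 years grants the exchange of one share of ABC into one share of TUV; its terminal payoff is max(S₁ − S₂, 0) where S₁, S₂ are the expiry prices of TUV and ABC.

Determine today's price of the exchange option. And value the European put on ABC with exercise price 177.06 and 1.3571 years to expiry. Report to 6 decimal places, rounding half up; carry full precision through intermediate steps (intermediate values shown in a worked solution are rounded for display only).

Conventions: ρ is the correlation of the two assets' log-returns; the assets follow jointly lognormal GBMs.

σ_eff = √(σ₁² + σ₂² − 2ρσ₁σ₂) = √(0.1058² + 0.5225² − 2·0.5727·0.1058·0.5225) = 0.469980
d₁ = (ln(S₁/S₂) + (q₂ − q₁ + σ_eff²/2)T) / (σ_eff√T) = (ln(238.94/212.46) + (0.0 − 0.0 + 0.110441)·2.7195) / 0.775040 = 0.539072
d₂ = d₁ − σ_eff√T = 0.539072 − 0.775040 = -0.235968
N(d₁) = 0.705081,  N(d₂) = 0.406729
V = S₁·e^{−q₁T}·N(d₁) − S₂·e^{−q₂T}·N(d₂) = 168.472148 − 86.413558 = 82.058590
[vanilla: ABC put K=177.06]
σ√T = 0.5225·√1.3571 = 0.608684
d₁ = (ln(S/K) + (r+σ²/2)T) / (σ√T) = (ln(212.46/177.06) + (0.0745+0.5225²/2)·1.3571) / 0.608684 = (0.182265 + 0.286352) / 0.608684 = 0.769886
d₂ = d₁ − σ√T = 0.769886 − 0.608684 = 0.161201
e^{−rT} = 0.903839
N(−d₁) = 0.220684,  N(−d₂) = 0.435967
price = K·e^{−rT}·N(−d₂) − S·N(−d₁) = 69.769510 − 46.886496 = 22.883015

exchange price = 82.058590
price(ABC put K=177.06) = 22.883015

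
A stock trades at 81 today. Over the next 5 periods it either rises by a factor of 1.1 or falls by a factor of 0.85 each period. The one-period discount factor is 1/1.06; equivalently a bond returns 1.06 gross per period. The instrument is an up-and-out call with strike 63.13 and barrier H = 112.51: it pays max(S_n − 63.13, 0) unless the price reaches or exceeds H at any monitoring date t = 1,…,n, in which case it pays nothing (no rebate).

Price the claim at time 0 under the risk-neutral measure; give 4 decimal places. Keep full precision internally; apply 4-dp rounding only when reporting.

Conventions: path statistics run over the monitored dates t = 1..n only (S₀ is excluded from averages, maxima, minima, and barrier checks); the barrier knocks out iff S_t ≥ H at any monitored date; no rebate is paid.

No-arbitrage gives p* = (R−d)/(u−d) = 0.8400: enumerate every path, weight its payoff by its p*-probability, and discount by R^5.
Enumerate all 2^5 = 32 price paths (U = up ×1.1, D = down ×0.85); each path with k up-moves has probability p*^k·(1−p*)^(5−k).
DDDDD: M=68.8500, payoff=0.0000, prob=0.000105
UDDDD: M=89.1000, payoff=0.0000, prob=0.000551
DUDDD: M=75.7350, payoff=0.0000, prob=0.000551
UUDDD: M=98.0100, payoff=0.0000, prob=0.002890
DDUDD: M=68.8500, payoff=0.0000, prob=0.000551
UDUDD: M=89.1000, payoff=0.0000, prob=0.002890
DUUDD: M=83.3085, payoff=0.0000, prob=0.002890
UUUDD: M=107.8110, payoff=14.7634, prob=0.015173
DDDUD: M=68.8500, payoff=0.0000, prob=0.000551
UDDUD: M=89.1000, payoff=0.0000, prob=0.002890
DUDUD: M=75.7350, payoff=0.0000, prob=0.002890
UUDUD: M=98.0100, payoff=14.7634, prob=0.015173
DDUUD: M=70.8122, payoff=0.0000, prob=0.002890
UDUUD: M=91.6393, payoff=14.7634, prob=0.015173
DUUUD: M=91.6393, payoff=14.7634, prob=0.015173
UUUUD: M=118.5921, payoff=0.0000, prob=0.079659
DDDDU: M=68.8500, payoff=0.0000, prob=0.000551
UDDDU: M=89.1000, payoff=0.0000, prob=0.002890
DUDDU: M=75.7350, payoff=0.0000, prob=0.002890
UUDDU: M=98.0100, payoff=14.7634, prob=0.015173
DDUDU: M=68.8500, payoff=0.0000, prob=0.002890
UDUDU: M=89.1000, payoff=14.7634, prob=0.015173
DUUDU: M=83.3085, payoff=14.7634, prob=0.015173
UUUDU: M=107.8110, payoff=37.6733, prob=0.079659
DDDUU: M=68.8500, payoff=0.0000, prob=0.002890
UDDUU: M=89.1000, payoff=14.7634, prob=0.015173
DUDUU: M=77.8934, payoff=14.7634, prob=0.015173
UUDUU: M=100.8033, payoff=37.6733, prob=0.079659
DDUUU: M=77.8934, payoff=14.7634, prob=0.015173
UDUUU: M=100.8033, payoff=37.6733, prob=0.079659
DUUUU: M=100.8033, payoff=37.6733, prob=0.079659
UUUUU: M=130.4513, payoff=0.0000, prob=0.418212
Price = Σ prob·payoff / R^5 = 14.244218 / 1.338226 = 10.6441

price = 10.6441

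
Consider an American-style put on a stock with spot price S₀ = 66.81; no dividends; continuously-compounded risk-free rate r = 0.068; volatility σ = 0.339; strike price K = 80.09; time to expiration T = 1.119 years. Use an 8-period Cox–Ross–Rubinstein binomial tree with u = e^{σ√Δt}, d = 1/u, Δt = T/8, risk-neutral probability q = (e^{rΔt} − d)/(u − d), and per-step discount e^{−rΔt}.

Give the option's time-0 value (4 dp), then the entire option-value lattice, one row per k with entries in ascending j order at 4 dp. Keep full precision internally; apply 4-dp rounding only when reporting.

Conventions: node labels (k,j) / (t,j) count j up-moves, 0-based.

price = 15.7234
tree:
15.7234
21.4251 10.4525
28.2438 15.1710 6.0421
34.4175 21.2356 9.5352 2.7451
39.8561 28.2438 14.5388 4.8292 0.7618
44.6470 34.4175 21.2356 8.2738 1.5565 0.0000
48.8675 39.8561 28.2438 13.6494 3.1806 0.0000 0.0000
52.5854 44.6470 34.4175 21.2356 6.4991 0.0000 0.0000 0.0000
55.8606 48.8675 39.8561 28.2438 13.2800 0.0000 0.0000 0.0000 0.0000

Δt=0.13987, u=1.13517, d=0.88092, q=0.50593, disc=e^(-rΔt)=0.99053
k=8 terminal: V=max(K-S,0) → 55.8606 48.8675 39.8561 28.2438 13.2800 0.0000 0.0000 0.0000 0.0000
k=7: j=0 S=27.5046 intr=52.5854 cont=51.8272 V=52.5854[EX]; j=1 S=35.4430 intr=44.6470 cont=43.8889 V=44.6470[EX]; j=2 S=45.6725 intr=34.4175 cont=33.6593 V=34.4175[EX]; j=3 S=58.8544 intr=21.2356 cont=20.4774 V=21.2356[EX]; j=4 S=75.8409 intr=4.2491 cont=6.4991 V=6.4991[hold]; j=5 S=97.7301 intr=0.0000 cont=0.0000 V=0.0000[hold]; j=6 S=125.9368 intr=0.0000 cont=0.0000 V=0.0000[hold]; j=7 S=162.2846 intr=0.0000 cont=0.0000 V=0.0000[hold]
k=6: j=0 S=31.2225 intr=48.8675 cont=48.1093 V=48.8675[EX]; j=1 S=40.2339 intr=39.8561 cont=39.0979 V=39.8561[EX]; j=2 S=51.8462 intr=28.2438 cont=27.4856 V=28.2438[EX]; j=3 S=66.8100 intr=13.2800 cont=13.6494 V=13.6494[hold]; j=4 S=86.0926 intr=0.0000 cont=3.1806 V=3.1806[hold]; j=5 S=110.9406 intr=0.0000 cont=0.0000 V=0.0000[hold]; j=6 S=142.9602 intr=0.0000 cont=0.0000 V=0.0000[hold]
k=5: j=0 S=35.4430 intr=44.6470 cont=43.8889 V=44.6470[EX]; j=1 S=45.6725 intr=34.4175 cont=33.6593 V=34.4175[EX]; j=2 S=58.8544 intr=21.2356 cont=20.6625 V=21.2356[EX]; j=3 S=75.8409 intr=4.2491 cont=8.2738 V=8.2738[hold]; j=4 S=97.7301 intr=0.0000 cont=1.5565 V=1.5565[hold]; j=5 S=125.9368 intr=0.0000 cont=0.0000 V=0.0000[hold]
k=4: j=0 S=40.2339 intr=39.8561 cont=39.0979 V=39.8561[EX]; j=1 S=51.8462 intr=28.2438 cont=27.4856 V=28.2438[EX]; j=2 S=66.8100 intr=13.2800 cont=14.5388 V=14.5388[hold]; j=3 S=86.0926 intr=0.0000 cont=4.8292 V=4.8292[hold]; j=4 S=110.9406 intr=0.0000 cont=0.7618 V=0.7618[hold]
k=3: j=0 S=45.6725 intr=34.4175 cont=33.6593 V=34.4175[EX]; j=1 S=58.8544 intr=21.2356 cont=21.1082 V=21.2356[EX]; j=2 S=75.8409 intr=4.2491 cont=9.5352 V=9.5352[hold]; j=3 S=97.7301 intr=0.0000 cont=2.7451 V=2.7451[hold]
k=2: j=0 S=51.8462 intr=28.2438 cont=27.4856 V=28.2438[EX]; j=1 S=66.8100 intr=13.2800 cont=15.1710 V=15.1710[hold]; j=2 S=86.0926 intr=0.0000 cont=6.0421 V=6.0421[hold]
k=1: j=0 S=58.8544 intr=21.2356 cont=21.4251 V=21.4251[hold]; j=1 S=75.8409 intr=4.2491 cont=10.4525 V=10.4525[hold]
k=0: j=0 S=66.8100 intr=13.2800 cont=15.7234 V=15.7234[hold]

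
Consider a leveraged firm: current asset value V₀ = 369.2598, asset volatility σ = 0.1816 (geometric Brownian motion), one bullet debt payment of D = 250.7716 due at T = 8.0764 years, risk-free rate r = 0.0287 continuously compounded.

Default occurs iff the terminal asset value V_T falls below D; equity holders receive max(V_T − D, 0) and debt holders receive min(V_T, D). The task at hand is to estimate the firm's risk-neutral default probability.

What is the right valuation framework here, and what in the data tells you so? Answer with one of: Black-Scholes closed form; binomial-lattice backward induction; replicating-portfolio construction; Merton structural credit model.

framework: Merton structural credit model

Key observation: with the firm-asset dynamics (V₀ = 369.2598) and a single zero-coupon liability of face 250.7716 given, debt value, spread, and default probability all derive from the option view of the balance sheet.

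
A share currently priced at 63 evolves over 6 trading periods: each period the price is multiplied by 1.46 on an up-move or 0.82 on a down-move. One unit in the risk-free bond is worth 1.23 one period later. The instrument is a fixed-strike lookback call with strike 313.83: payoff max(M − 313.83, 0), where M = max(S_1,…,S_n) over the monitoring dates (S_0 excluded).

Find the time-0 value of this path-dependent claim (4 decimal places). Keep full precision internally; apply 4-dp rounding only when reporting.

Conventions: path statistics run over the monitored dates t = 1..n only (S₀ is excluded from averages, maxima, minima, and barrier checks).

price = 8.6979

No-arbitrage gives p* = (R−d)/(u−d) = 0.6406: enumerate every path, weight its payoff by its p*-probability, and discount by R^6.
Enumerate all 2^6 = 64 price paths (U = up ×1.46, D = down ×0.82); each path with k up-moves has probability p*^k·(1−p*)^(6−k).
DDDDDD: M=51.6600, payoff=0.0000, prob=0.002154
UDDDDD: M=91.9800, payoff=0.0000, prob=0.003840
DUDDDD: M=75.4236, payoff=0.0000, prob=0.003840
UUDDDD: M=134.2908, payoff=0.0000, prob=0.006845
DDUDDD: M=61.8474, payoff=0.0000, prob=0.003840
UDUDDD: M=110.1185, payoff=0.0000, prob=0.006845
DUUDDD: M=110.1185, payoff=0.0000, prob=0.006845
UUUDDD: M=196.0646, payoff=0.0000, prob=0.012203
DDDUDD: M=51.6600, payoff=0.0000, prob=0.003840
UDDUDD: M=91.9800, payoff=0.0000, prob=0.006845
DUDUDD: M=90.2971, payoff=0.0000, prob=0.006845
UUDUDD: M=160.7729, payoff=0.0000, prob=0.012203
DDUUDD: M=90.2971, payoff=0.0000, prob=0.006845
UDUUDD: M=160.7729, payoff=0.0000, prob=0.012203
DUUUDD: M=160.7729, payoff=0.0000, prob=0.012203
UUUUDD: M=286.2543, payoff=0.0000, prob=0.021753
DDDDUD: M=51.6600, payoff=0.0000, prob=0.003840
UDDDUD: M=91.9800, payoff=0.0000, prob=0.006845
DUDDUD: M=75.4236, payoff=0.0000, prob=0.006845
UUDDUD: M=134.2908, payoff=0.0000, prob=0.012203
DDUDUD: M=74.0436, payoff=0.0000, prob=0.006845
UDUDUD: M=131.8338, payoff=0.0000, prob=0.012203
DUUDUD: M=131.8338, payoff=0.0000, prob=0.012203
UUUDUD: M=234.7285, payoff=0.0000, prob=0.021753
DDDUUD: M=74.0436, payoff=0.0000, prob=0.006845
UDDUUD: M=131.8338, payoff=0.0000, prob=0.012203
DUDUUD: M=131.8338, payoff=0.0000, prob=0.012203
UUDUUD: M=234.7285, payoff=0.0000, prob=0.021753
DDUUUD: M=131.8338, payoff=0.0000, prob=0.012203
UDUUUD: M=234.7285, payoff=0.0000, prob=0.021753
DUUUUD: M=234.7285, payoff=0.0000, prob=0.021753
UUUUUD: M=417.9312, payoff=104.1012, prob=0.038776
DDDDDU: M=51.6600, payoff=0.0000, prob=0.003840
UDDDDU: M=91.9800, payoff=0.0000, prob=0.006845
DUDDDU: M=75.4236, payoff=0.0000, prob=0.006845
UUDDDU: M=134.2908, payoff=0.0000, prob=0.012203
DDUDDU: M=61.8474, payoff=0.0000, prob=0.006845
UDUDDU: M=110.1185, payoff=0.0000, prob=0.012203
DUUDDU: M=110.1185, payoff=0.0000, prob=0.012203
UUUDDU: M=196.0646, payoff=0.0000, prob=0.021753
DDDUDU: M=60.7158, payoff=0.0000, prob=0.006845
UDDUDU: M=108.1037, payoff=0.0000, prob=0.012203
DUDUDU: M=108.1037, payoff=0.0000, prob=0.012203
UUDUDU: M=192.4774, payoff=0.0000, prob=0.021753
DDUUDU: M=108.1037, payoff=0.0000, prob=0.012203
UDUUDU: M=192.4774, payoff=0.0000, prob=0.021753
DUUUDU: M=192.4774, payoff=0.0000, prob=0.021753
UUUUDU: M=342.7036, payoff=28.8736, prob=0.038776
DDDDUU: M=60.7158, payoff=0.0000, prob=0.006845
UDDDUU: M=108.1037, payoff=0.0000, prob=0.012203
DUDDUU: M=108.1037, payoff=0.0000, prob=0.012203
UUDDUU: M=192.4774, payoff=0.0000, prob=0.021753
DDUDUU: M=108.1037, payoff=0.0000, prob=0.012203
UDUDUU: M=192.4774, payoff=0.0000, prob=0.021753
DUUDUU: M=192.4774, payoff=0.0000, prob=0.021753
UUUDUU: M=342.7036, payoff=28.8736, prob=0.038776
DDDUUU: M=108.1037, payoff=0.0000, prob=0.012203
UDDUUU: M=192.4774, payoff=0.0000, prob=0.021753
DUDUUU: M=192.4774, payoff=0.0000, prob=0.021753
UUDUUU: M=342.7036, payoff=28.8736, prob=0.038776
DDUUUU: M=192.4774, payoff=0.0000, prob=0.021753
UDUUUU: M=342.7036, payoff=28.8736, prob=0.038776
DUUUUU: M=342.7036, payoff=28.8736, prob=0.038776
UUUUUU: M=610.1796, payoff=296.3496, prob=0.069123
Price = Σ prob·payoff / R^6 = 30.119347 / 3.462826 = 8.6979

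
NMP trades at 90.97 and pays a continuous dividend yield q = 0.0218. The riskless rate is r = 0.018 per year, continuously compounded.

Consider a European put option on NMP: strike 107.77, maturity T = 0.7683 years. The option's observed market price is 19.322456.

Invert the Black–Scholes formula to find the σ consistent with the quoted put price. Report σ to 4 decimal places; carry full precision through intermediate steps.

At σ = 0.2448 the Black–Scholes value reproduces the quote:
σ√T = 0.2448·√0.7683 = 0.214574
d₁ = (ln(S/K) + (r−q+σ²/2)T) / (σ√T) = (ln(90.97/107.77) + (0.018−0.0218+0.2448²/2)·0.7683) / 0.214574 = (-0.169470 + 0.020101) / 0.214574 = -0.696115
d₂ = d₁ − σ√T = -0.696115 − 0.214574 = -0.910689
e^{−rT} = 0.986266
e^{−qT} = 0.983391
N(−d₁) = 0.756822,  N(−d₂) = 0.818770
V = K·e^{−rT}·N(−d₂) − S·e^{−qT}·N(−d₁) = 87.026991 − 67.704535 = 19.322456 (the quoted price), and the Black–Scholes price is strictly increasing in σ, so σ is unique

sigma = 0.2448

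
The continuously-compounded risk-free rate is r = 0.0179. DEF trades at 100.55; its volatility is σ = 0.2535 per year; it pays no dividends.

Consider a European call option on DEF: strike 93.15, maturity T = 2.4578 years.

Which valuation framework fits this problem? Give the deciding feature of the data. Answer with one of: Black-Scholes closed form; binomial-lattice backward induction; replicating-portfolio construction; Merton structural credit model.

Key observation: with DEF following a GBM at constant σ and r, the European call struck at 93.15 prices in closed form — nothing here needs a stepwise model or a balance sheet.

framework: Black-Scholes closed form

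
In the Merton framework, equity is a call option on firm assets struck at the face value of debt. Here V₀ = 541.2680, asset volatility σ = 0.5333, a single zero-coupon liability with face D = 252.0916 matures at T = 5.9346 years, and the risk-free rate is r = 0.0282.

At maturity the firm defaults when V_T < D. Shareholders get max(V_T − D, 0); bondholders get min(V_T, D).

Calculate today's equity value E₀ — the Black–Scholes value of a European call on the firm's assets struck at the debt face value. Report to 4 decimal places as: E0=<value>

E0=382.4327

Apply the equity-as-call identities (strike 252.0916, horizon 5.9346 years):
d₁ = [ln(V₀/D) + (r + σ²/2)T] / (σ√T)
   = [ln(541.2680/252.0916) + (0.0282 + 0.5·0.5333²)·5.9346] / (0.5333·√5.9346)
   = [0.764122 + 1.011282] / 1.299174 = 1.366564
d₂ = d₁ − σ√T = 1.366564 − 1.299174 = 0.067390
N(d₁) = 0.914119,  N(d₂) = 0.526864,  e^(−rT) = 0.845899
E₀ = V₀·N(d₁) − D·e^(−rT)·N(d₂)
   = 541.2680·0.914119 − 252.0916·0.845899·0.526864 = 382.432718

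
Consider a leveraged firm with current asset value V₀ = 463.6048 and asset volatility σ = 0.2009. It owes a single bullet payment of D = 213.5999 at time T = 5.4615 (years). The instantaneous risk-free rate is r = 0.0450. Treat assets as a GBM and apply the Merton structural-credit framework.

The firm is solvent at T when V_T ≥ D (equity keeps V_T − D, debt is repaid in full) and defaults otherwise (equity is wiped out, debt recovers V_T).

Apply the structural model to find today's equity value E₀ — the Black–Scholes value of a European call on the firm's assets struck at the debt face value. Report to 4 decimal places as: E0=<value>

E0=297.2198

Apply the equity-as-call identities (strike 213.5999, horizon 5.4615 years):
d₁ = [ln(V₀/D) + (r + σ²/2)T] / (σ√T)
   = [ln(463.6048/213.5999) + (0.0450 + 0.5·0.2009²)·5.4615] / (0.2009·√5.4615)
   = [0.774928 + 0.355983] / 0.469500 = 2.408754
d₂ = d₁ − σ√T = 2.408754 − 0.469500 = 1.939253
N(d₁) = 0.991996,  N(d₂) = 0.973765,  e^(−rT) = 0.782104
E₀ = V₀·N(d₁) − D·e^(−rT)·N(d₂)
   = 463.6048·0.991996 − 213.5999·0.782104·0.973765 = 297.219762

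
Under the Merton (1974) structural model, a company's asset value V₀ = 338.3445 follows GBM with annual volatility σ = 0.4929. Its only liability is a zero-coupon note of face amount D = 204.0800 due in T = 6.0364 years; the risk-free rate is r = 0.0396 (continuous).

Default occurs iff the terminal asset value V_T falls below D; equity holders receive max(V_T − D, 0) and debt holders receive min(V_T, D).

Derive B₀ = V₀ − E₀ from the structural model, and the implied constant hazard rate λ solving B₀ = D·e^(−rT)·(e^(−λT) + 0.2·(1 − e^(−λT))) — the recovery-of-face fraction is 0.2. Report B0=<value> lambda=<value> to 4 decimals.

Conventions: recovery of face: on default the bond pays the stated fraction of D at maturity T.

B0=118.5556 lambda=0.0658

Work the structural quantities from V₀ = 338.3445 against face 204.0800:
d₁ = [ln(V₀/D) + (r + σ²/2)T] / (σ√T)
   = [ln(338.3445/204.0800) + (0.0396 + 0.5·0.4929²)·6.0364] / (0.4929·√6.0364)
   = [0.505553 + 0.972314] / 1.211010 = 1.220359
d₂ = d₁ − σ√T = 1.220359 − 1.211010 = 0.009348
N(d₁) = 0.888836,  N(d₂) = 0.503729,  e^(−rT) = 0.787382
E₀ = V₀·N(d₁) − D·e^(−rT)·N(d₂)
   = 338.3445·0.888836 − 204.0800·0.787382·0.503729 = 219.788852
B₀ = V₀ − E₀ = 338.3445 − 219.788852 = 118.555648
e^(−λT) = (B₀·e^(rT)/D − 0.2)/(1 − 0.2) = (118.5556·1.270031/204.0800 − 0.2)/0.8 = 0.67224438
λ = −ln(0.67224438)/6.0364 = 0.065790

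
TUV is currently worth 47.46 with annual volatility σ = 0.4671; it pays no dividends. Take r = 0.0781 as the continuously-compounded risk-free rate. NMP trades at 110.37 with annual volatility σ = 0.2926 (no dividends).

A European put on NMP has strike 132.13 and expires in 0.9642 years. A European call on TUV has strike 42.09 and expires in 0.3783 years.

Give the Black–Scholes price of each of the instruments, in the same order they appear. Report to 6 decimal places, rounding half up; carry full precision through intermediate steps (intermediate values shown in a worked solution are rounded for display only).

[NMP put K=132.13]
σ√T = 0.2926·√0.9642 = 0.287315
d₁ = (ln(S/K) + (r+σ²/2)T) / (σ√T) = (ln(110.37/132.13) + (0.0781+0.2926²/2)·0.9642) / 0.287315 = (-0.179948 + 0.116579) / 0.287315 = -0.220556
d₂ = d₁ − σ√T = -0.220556 − 0.287315 = -0.507871
e^{−rT} = 0.927461
N(−d₁) = 0.587281,  N(−d₂) = 0.694228
price = K·e^{−rT}·N(−d₂) − S·N(−d₁) = 85.074513 − 64.818202 = 20.256312
[TUV call K=42.09]
σ√T = 0.4671·√0.3783 = 0.287295
d₁ = (ln(S/K) + (r+σ²/2)T) / (σ√T) = (ln(47.46/42.09) + (0.0781+0.4671²/2)·0.3783) / 0.287295 = (0.120077 + 0.070814) / 0.287295 = 0.664444
d₂ = d₁ − σ√T = 0.664444 − 0.287295 = 0.377149
e^{−rT} = 0.970887
N(d₁) = 0.746797,  N(d₂) = 0.646969
price = S·N(d₁) − K·e^{−rT}·N(d₂) = 35.442985 − 26.438137 = 9.004849

price(NMP put K=132.13) = 20.256312
price(TUV call K=42.09) = 9.004849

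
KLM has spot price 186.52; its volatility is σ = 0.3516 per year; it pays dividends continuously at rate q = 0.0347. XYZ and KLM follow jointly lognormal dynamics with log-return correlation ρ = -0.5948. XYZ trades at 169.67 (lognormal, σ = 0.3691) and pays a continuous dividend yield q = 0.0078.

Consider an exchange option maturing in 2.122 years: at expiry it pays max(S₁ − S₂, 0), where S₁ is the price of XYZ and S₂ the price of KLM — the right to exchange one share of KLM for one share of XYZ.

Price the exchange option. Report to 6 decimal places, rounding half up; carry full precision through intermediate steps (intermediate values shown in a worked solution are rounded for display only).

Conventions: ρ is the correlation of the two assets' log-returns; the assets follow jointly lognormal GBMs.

exchange price = 58.209429

σ_eff = √(σ₁² + σ₂² − 2ρσ₁σ₂) = √(0.3691² + 0.3516² − 2·-0.5948·0.3691·0.3516) = 0.643614
d₁ = (ln(S₁/S₂) + (q₂ − q₁ + σ_eff²/2)T) / (σ_eff√T) = (ln(169.67/186.52) + (0.0347 − 0.0078 + 0.207119)·2.122) / 0.937557 = 0.428673
d₂ = d₁ − σ_eff√T = 0.428673 − 0.937557 = -0.508884
N(d₁) = 0.665919,  N(d₂) = 0.305417
V = S₁·e^{−q₁T}·N(d₁) − S₂·e^{−q₂T}·N(d₂) = 111.131833 − 52.922404 = 58.209429
Key observation: no risk-free rate is needed — with the second asset as numeraire the exchange option is a call on the ratio S₁/S₂, and r cancels out of the value.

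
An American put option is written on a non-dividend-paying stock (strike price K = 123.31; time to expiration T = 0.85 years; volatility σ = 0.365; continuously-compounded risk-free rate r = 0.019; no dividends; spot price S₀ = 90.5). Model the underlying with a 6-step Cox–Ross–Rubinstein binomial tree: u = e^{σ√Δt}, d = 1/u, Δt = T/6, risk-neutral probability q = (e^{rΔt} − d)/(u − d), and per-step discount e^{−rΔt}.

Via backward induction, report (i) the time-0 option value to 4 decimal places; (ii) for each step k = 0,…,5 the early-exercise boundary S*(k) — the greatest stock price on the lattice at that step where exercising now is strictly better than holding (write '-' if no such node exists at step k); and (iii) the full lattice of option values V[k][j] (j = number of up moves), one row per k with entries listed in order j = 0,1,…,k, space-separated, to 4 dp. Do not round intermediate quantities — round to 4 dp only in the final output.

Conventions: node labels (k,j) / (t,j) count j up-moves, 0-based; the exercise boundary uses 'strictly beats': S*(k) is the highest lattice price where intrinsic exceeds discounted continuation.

params: Δt=0.14167 u=1.14727 d=0.87164 q=0.47549 e^(-rΔt)=0.99731
t_6 payoffs: 83.6214 71.0712 54.5524 32.8100 4.1923 0.0000 0.0000
t_5: node(5,0) S=45.5333 payoff=77.7767 vs cont=77.4452 → 77.7767 [stop]  node(5,1) S=59.9318 payoff=63.3782 vs cont=63.0468 → 63.3782 [stop]  node(5,2) S=78.8832 payoff=44.4268 vs cont=44.0953 → 44.4268 [stop]  node(5,3) S=103.8275 payoff=19.4825 vs cont=19.1510 → 19.4825 [stop]  node(5,4) S=136.6596 payoff=0.0000 vs cont=2.1930 → 2.1930 [wait]  node(5,5) S=179.8737 payoff=0.0000 vs cont=0.0000 → 0.0000 [wait]  ⇒ S*(5)=103.8275
t_4: node(4,0) S=52.2388 payoff=71.0712 vs cont=70.7397 → 71.0712 [stop]  node(4,1) S=68.7576 payoff=54.5524 vs cont=54.2209 → 54.5524 [stop]  node(4,2) S=90.5000 payoff=32.8100 vs cont=32.4785 → 32.8100 [stop]  node(4,3) S=119.1177 payoff=4.1923 vs cont=11.2313 → 11.2313 [wait]  node(4,4) S=156.7848 payoff=0.0000 vs cont=1.1472 → 1.1472 [wait]  ⇒ S*(4)=90.5000
t_3: node(3,0) S=59.9318 payoff=63.3782 vs cont=63.0468 → 63.3782 [stop]  node(3,1) S=78.8832 payoff=44.4268 vs cont=44.0953 → 44.4268 [stop]  node(3,2) S=103.8275 payoff=19.4825 vs cont=22.4890 → 22.4890 [wait]  node(3,3) S=136.6596 payoff=0.0000 vs cont=6.4191 → 6.4191 [wait]  ⇒ S*(3)=78.8832
t_2: node(2,0) S=68.7576 payoff=54.5524 vs cont=54.2209 → 54.5524 [stop]  node(2,1) S=90.5000 payoff=32.8100 vs cont=33.9042 → 33.9042 [wait]  node(2,2) S=119.1177 payoff=4.1923 vs cont=14.8081 → 14.8081 [wait]  ⇒ S*(2)=68.7576
t_1: node(1,0) S=78.8832 payoff=44.4268 vs cont=44.6142 → 44.6142 [wait]  node(1,1) S=103.8275 payoff=19.4825 vs cont=24.7575 → 24.7575 [wait]  ⇒ S*(1)=-
t_0: node(0,0) S=90.5000 payoff=32.8100 vs cont=35.0780 → 35.0780 [wait]  ⇒ S*(0)=-

price = 35.0780
boundary = - - 68.7576 78.8832 90.5000 103.8275
tree:
35.0780
44.6142 24.7575
54.5524 33.9042 14.8081
63.3782 44.4268 22.4890 6.4191
71.0712 54.5524 32.8100 11.2313 1.1472
77.7767 63.3782 44.4268 19.4825 2.1930 0.0000
83.6214 71.0712 54.5524 32.8100 4.1923 0.0000 0.0000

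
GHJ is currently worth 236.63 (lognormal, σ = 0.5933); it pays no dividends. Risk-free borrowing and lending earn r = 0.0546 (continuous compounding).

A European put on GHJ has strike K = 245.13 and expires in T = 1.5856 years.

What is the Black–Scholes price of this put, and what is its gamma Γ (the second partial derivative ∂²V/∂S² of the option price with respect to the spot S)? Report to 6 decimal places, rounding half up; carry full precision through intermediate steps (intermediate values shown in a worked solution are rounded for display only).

price = 61.433671
Γ = 0.002046

σ√T = 0.5933·√1.5856 = 0.747087
d₁ = (ln(S/K) + (r+σ²/2)T) / (σ√T) = (ln(236.63/245.13) + (0.0546+0.5933²/2)·1.5856) / 0.747087 = (-0.035291 + 0.365643) / 0.747087 = 0.442187
d₂ = d₁ − σ√T = 0.442187 − 0.747087 = -0.304900
e^{−rT} = 0.917068
N(−d₁) = 0.329177,  N(−d₂) = 0.619779
Put price V = K·e^{−rT}·N(−d₂) − S·N(−d₁) = 139.326795 − 77.893124 = 61.433671
φ(d₁) = (1/√(2π))·e^{−d₁²/2} = 0.361786
Γ = φ(d₁) / (S·σ·√T) = 0.002046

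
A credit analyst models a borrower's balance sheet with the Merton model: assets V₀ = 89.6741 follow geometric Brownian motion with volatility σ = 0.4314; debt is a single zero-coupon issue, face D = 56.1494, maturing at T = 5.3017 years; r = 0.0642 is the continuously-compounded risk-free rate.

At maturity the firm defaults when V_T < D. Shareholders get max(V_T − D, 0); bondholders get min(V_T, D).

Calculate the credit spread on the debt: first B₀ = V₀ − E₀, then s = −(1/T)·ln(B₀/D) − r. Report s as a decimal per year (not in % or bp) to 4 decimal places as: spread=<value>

spread=0.0334

Apply the equity-as-call identities (strike 56.1494, horizon 5.3017 years):
d₁ = [ln(V₀/D) + (r + σ²/2)T] / (σ√T)
   = [ln(89.6741/56.1494) + (0.0642 + 0.5·0.4314²)·5.3017] / (0.4314·√5.3017)
   = [0.468166 + 0.833708] / 0.993317 = 1.310634
d₂ = d₁ − σ√T = 1.310634 − 0.993317 = 0.317317
N(d₁) = 0.905009,  N(d₂) = 0.624498,  e^(−rT) = 0.711508
E₀ = V₀·N(d₁) − D·e^(−rT)·N(d₂)
   = 89.6741·0.905009 − 56.1494·0.711508·0.624498 = 56.206720
B₀ = V₀ − E₀ = 89.6741 − 56.206720 = 33.467380
spread = −(1/T)·ln(B₀/D) − r = −(1/5.3017)·ln(33.467380/56.1494) − 0.0642 = 0.03339978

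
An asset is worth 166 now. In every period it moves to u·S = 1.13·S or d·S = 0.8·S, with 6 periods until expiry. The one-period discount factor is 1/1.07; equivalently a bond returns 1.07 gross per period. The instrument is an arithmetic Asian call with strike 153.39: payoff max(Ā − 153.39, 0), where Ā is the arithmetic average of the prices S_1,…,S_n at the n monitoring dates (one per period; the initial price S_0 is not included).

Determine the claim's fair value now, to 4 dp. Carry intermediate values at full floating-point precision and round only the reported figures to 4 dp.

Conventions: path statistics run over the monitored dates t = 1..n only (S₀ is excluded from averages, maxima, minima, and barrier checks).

No-arbitrage gives p* = (R−d)/(u−d) = 0.8182: enumerate every path, weight its payoff by its p*-probability, and discount by R^6.
Enumerate all 2^6 = 64 price paths (U = up ×1.13, D = down ×0.8); each path with k up-moves has probability p*^k·(1−p*)^(6−k).
DDDDDD: Ā=81.6561, payoff=0.0000, prob=0.000036
UDDDDD: Ā=115.3392, payoff=0.0000, prob=0.000163
DUDDDD: Ā=106.2092, payoff=0.0000, prob=0.000163
UUDDDD: Ā=150.0205, payoff=0.0000, prob=0.000732
DDUDDD: Ā=98.9052, payoff=0.0000, prob=0.000163
UDUDDD: Ā=139.7036, payoff=0.0000, prob=0.000732
DUUDDD: Ā=130.5736, payoff=0.0000, prob=0.000732
UUUDDD: Ā=184.4352, payoff=31.0452, prob=0.003292
DDDUDD: Ā=93.0620, payoff=0.0000, prob=0.000163
UDDUDD: Ā=131.4501, payoff=0.0000, prob=0.000732
DUDUDD: Ā=122.3201, payoff=0.0000, prob=0.000732
UUDUDD: Ā=172.7771, payoff=19.3871, prob=0.003292
DDUUDD: Ā=115.0161, payoff=0.0000, prob=0.000732
UDUUDD: Ā=162.4602, payoff=9.0702, prob=0.003292
DUUUDD: Ā=153.3302, payoff=0.0000, prob=0.003292
UUUUDD: Ā=216.5789, payoff=63.1889, prob=0.014814
DDDDUD: Ā=88.3874, payoff=0.0000, prob=0.000163
UDDDUD: Ā=124.8472, payoff=0.0000, prob=0.000732
DUDDUD: Ā=115.7172, payoff=0.0000, prob=0.000732
UUDDUD: Ā=163.4506, payoff=10.0606, prob=0.003292
DDUDUD: Ā=108.4132, payoff=0.0000, prob=0.000732
UDUDUD: Ā=153.1337, payoff=0.0000, prob=0.003292
DUUDUD: Ā=144.0037, payoff=0.0000, prob=0.003292
UUUDUD: Ā=203.4052, payoff=50.0152, prob=0.014814
DDDUUD: Ā=102.5700, payoff=0.0000, prob=0.000732
UDDUUD: Ā=144.8802, payoff=0.0000, prob=0.003292
DUDUUD: Ā=135.7502, payoff=0.0000, prob=0.003292
UUDUUD: Ā=191.7471, payoff=38.3571, prob=0.014814
DDUUUD: Ā=128.4462, payoff=0.0000, prob=0.003292
UDUUUD: Ā=181.4302, payoff=28.0402, prob=0.014814
DUUUUD: Ā=172.3002, payoff=18.9102, prob=0.014814
UUUUUD: Ā=243.3741, payoff=89.9841, prob=0.066663
DDDDDU: Ā=84.6478, payoff=0.0000, prob=0.000163
UDDDDU: Ā=119.5650, payoff=0.0000, prob=0.000732
DUDDDU: Ā=110.4350, payoff=0.0000, prob=0.000732
UUDDDU: Ā=155.9894, payoff=2.5994, prob=0.003292
DDUDDU: Ā=103.1310, payoff=0.0000, prob=0.000732
UDUDDU: Ā=145.6725, payoff=0.0000, prob=0.003292
DUUDDU: Ā=136.5425, payoff=0.0000, prob=0.003292
UUUDDU: Ā=192.8663, payoff=39.4763, prob=0.014814
DDDUDU: Ā=97.2878, payoff=0.0000, prob=0.000732
UDDUDU: Ā=137.4190, payoff=0.0000, prob=0.003292
DUDUDU: Ā=128.2890, payoff=0.0000, prob=0.003292
UUDUDU: Ā=181.2082, payoff=27.8182, prob=0.014814
DDUUDU: Ā=120.9850, payoff=0.0000, prob=0.003292
UDUUDU: Ā=170.8913, payoff=17.5013, prob=0.014814
DUUUDU: Ā=161.7613, payoff=8.3713, prob=0.014814
UUUUDU: Ā=228.4879, payoff=75.0979, prob=0.066663
DDDDUU: Ā=92.6132, payoff=0.0000, prob=0.000732
UDDDUU: Ā=130.8162, payoff=0.0000, prob=0.003292
DUDDUU: Ā=121.6862, payoff=0.0000, prob=0.003292
UUDDUU: Ā=171.8817, payoff=18.4917, prob=0.014814
DDUDUU: Ā=114.3822, payoff=0.0000, prob=0.003292
UDUDUU: Ā=161.5648, payoff=8.1748, prob=0.014814
DUUDUU: Ā=152.4348, payoff=0.0000, prob=0.014814
UUUDUU: Ā=215.3142, payoff=61.9242, prob=0.066663
DDDUUU: Ā=108.5390, payoff=0.0000, prob=0.003292
UDDUUU: Ā=153.3113, payoff=0.0000, prob=0.014814
DUDUUU: Ā=144.1813, payoff=0.0000, prob=0.014814
UUDUUU: Ā=203.6561, payoff=50.2661, prob=0.066663
DDUUUU: Ā=136.8773, payoff=0.0000, prob=0.014814
UDUUUU: Ā=193.3392, payoff=39.9492, prob=0.066663
DUUUUU: Ā=184.2092, payoff=30.8192, prob=0.066663
UUUUUU: Ā=260.1955, payoff=106.8055, prob=0.299985
Price = Σ prob·payoff / R^6 = 60.195084 / 1.500730 = 40.1105

price = 40.1105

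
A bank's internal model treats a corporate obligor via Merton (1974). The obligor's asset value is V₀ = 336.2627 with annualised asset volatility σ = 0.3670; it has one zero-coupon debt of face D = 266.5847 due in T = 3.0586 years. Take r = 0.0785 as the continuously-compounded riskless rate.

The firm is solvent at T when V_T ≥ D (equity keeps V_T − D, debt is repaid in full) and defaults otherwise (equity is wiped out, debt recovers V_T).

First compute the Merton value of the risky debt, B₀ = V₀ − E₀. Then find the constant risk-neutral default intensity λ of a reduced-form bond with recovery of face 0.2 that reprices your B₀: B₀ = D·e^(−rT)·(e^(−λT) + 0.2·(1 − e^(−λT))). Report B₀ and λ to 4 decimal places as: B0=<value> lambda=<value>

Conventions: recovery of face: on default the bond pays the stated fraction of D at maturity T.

B0=187.4412 lambda=0.0465

Equity is a call on the firm's assets struck at D = 266.5847:
d₁ = [ln(V₀/D) + (r + σ²/2)T] / (σ√T)
   = [ln(336.2627/266.5847) + (0.0785 + 0.5·0.3670²)·3.0586] / (0.3670·√3.0586)
   = [0.232201 + 0.446080] / 0.641841 = 1.056774
d₂ = d₁ − σ√T = 1.056774 − 0.641841 = 0.414933
N(d₁) = 0.854693,  N(d₂) = 0.660904,  e^(−rT) = 0.786549
E₀ = V₀·N(d₁) − D·e^(−rT)·N(d₂)
   = 336.2627·0.854693 − 266.5847·0.786549·0.660904 = 148.821488
B₀ = V₀ − E₀ = 336.2627 − 148.821488 = 187.441212
e^(−λT) = (B₀·e^(rT)/D − 0.2)/(1 − 0.2) = (187.4412·1.271376/266.5847 − 0.2)/0.8 = 0.86741371
λ = −ln(0.86741371)/3.0586 = 0.046505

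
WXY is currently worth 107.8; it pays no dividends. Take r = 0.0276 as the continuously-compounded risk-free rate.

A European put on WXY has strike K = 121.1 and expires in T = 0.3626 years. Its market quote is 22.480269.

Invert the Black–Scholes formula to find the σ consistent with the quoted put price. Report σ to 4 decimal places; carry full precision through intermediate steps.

At σ = 0.5774 the Black–Scholes value reproduces the quote:
σ√T = 0.5774·√0.3626 = 0.347689
d₁ = (ln(S/K) + (r+σ²/2)T) / (σ√T) = (ln(107.8/121.1) + (0.0276+0.5774²/2)·0.3626) / 0.347689 = (-0.116339 + 0.070452) / 0.347689 = -0.131979
d₂ = d₁ − σ√T = -0.131979 − 0.347689 = -0.479667
e^{−rT} = 0.990042
N(−d₁) = 0.552499,  N(−d₂) = 0.684268
V = K·e^{−rT}·N(−d₂) − S·N(−d₁) = 82.039705 − 59.559435 = 22.480269 (equal to the quote); since ∂V/∂σ > 0 for all σ, the implied volatility is unique

sigma = 0.5774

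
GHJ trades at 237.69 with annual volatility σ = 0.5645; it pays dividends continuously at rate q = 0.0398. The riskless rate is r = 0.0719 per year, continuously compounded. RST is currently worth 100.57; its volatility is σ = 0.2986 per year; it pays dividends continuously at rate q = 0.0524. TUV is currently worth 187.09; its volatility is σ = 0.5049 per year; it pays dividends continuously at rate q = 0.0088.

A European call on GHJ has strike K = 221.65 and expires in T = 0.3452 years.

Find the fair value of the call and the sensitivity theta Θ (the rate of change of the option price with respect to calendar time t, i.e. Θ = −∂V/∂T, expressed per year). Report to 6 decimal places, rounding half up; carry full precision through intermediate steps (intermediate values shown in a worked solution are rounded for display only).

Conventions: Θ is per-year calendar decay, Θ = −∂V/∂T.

price = 39.664818
Θ = -43.419245

σ√T = 0.5645·√0.3452 = 0.331665
d₁ = (ln(S/K) + (r−q+σ²/2)T) / (σ√T) = (ln(237.69/221.65) + (0.0719−0.0398+0.5645²/2)·0.3452) / 0.331665 = (0.069868 + 0.066082) / 0.331665 = 0.409900
d₂ = d₁ − σ√T = 0.409900 − 0.331665 = 0.078235
e^{−rT} = 0.975486
e^{−qT} = 0.986355
N(d₁) = 0.659060,  N(d₂) = 0.531180
Call price V = S·e^{−qT}·N(d₁) − K·e^{−rT}·N(d₂) = 154.514544 − 114.849726 = 39.664818
φ(d₁) = (1/√(2π))·e^{−d₁²/2} = 0.366797
Θ = −S·e^{−qT}·φ(d₁)·σ/(2√T) + q·S·e^{−qT}·N(d₁) − r·K·e^{−rT}·N(d₂) = −41.311229 + 6.149679 − 8.257695 = -43.419245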